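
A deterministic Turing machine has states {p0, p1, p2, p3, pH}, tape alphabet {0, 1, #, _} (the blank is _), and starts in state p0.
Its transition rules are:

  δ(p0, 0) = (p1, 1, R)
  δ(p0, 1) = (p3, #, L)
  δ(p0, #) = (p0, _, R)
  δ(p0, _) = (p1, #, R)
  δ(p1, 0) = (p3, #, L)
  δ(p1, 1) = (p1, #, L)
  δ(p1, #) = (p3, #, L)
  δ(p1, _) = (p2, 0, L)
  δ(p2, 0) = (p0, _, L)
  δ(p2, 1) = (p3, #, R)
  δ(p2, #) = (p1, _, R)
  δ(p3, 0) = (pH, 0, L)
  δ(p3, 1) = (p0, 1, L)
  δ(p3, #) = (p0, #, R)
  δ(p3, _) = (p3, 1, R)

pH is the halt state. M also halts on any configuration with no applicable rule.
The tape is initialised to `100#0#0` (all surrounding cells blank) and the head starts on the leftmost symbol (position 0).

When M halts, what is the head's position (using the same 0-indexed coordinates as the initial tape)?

p0 | _[1]00#0#0_   read 1 → write #, move L, go to p3
p3 | [_]#00#0#0_   read _ → write 1, move R, go to p3
p3 | 1[#]00#0#0_   read # → write #, move R, go to p0
p0 | 1#[0]0#0#0_   read 0 → write 1, move R, go to p1
p1 | 1#1[0]#0#0_   read 0 → write #, move L, go to p3
p3 | 1#[1]##0#0_   read 1 → write 1, move L, go to p0
p0 | 1[#]1##0#0_   read # → write _, move R, go to p0
p0 | 1_[1]##0#0_   read 1 → write #, move L, go to p3
p3 | 1[_]###0#0_   read _ → write 1, move R, go to p3
p3 | 11[#]##0#0_   read # → write #, move R, go to p0
p0 | 11#[#]#0#0_   read # → write _, move R, go to p0
p0 | 11#_[#]0#0_   read # → write _, move R, go to p0
p0 | 11#__[0]#0_   read 0 → write 1, move R, go to p1
p1 | 11#__1[#]0_   read # → write #, move L, go to p3
p3 | 11#__[1]#0_   read 1 → write 1, move L, go to p0
p0 | 11#_[_]1#0_   read _ → write #, move R, go to p1
p1 | 11#_#[1]#0_   read 1 → write #, move L, go to p1
p1 | 11#_[#]##0_   read # → write #, move L, go to p3
p3 | 11#[_]###0_   read _ → write 1, move R, go to p3
p3 | 11#1[#]##0_   read # → write #, move R, go to p0
p0 | 11#1#[#]#0_   read # → write _, move R, go to p0
p0 | 11#1#_[#]0_   read # → write _, move R, go to p0
p0 | 11#1#__[0]_   read 0 → write 1, move R, go to p1
p1 | 11#1#__1[_]   read _ → write 0, move L, go to p2
p2 | 11#1#__[1]0   read 1 → write #, move R, go to p3
p3 | 11#1#__#[0]   read 0 → write 0, move L, go to pH
pH | 11#1#__[#]0
At halt the head is at cell 6.

6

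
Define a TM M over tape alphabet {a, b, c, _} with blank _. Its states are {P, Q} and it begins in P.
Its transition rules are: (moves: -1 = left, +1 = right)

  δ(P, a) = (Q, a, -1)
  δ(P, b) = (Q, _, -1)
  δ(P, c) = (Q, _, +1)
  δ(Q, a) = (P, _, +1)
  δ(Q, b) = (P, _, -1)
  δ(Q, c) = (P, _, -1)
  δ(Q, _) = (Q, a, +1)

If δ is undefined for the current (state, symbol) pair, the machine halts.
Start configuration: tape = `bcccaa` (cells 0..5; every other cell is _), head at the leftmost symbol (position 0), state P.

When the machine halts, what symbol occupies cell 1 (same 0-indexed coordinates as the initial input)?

P | _[b]cccaa   read b → write _, move -1, go to Q
Q | [_]_cccaa   read _ → write a, move +1, go to Q
Q | a[_]cccaa   read _ → write a, move +1, go to Q
Q | aa[c]ccaa   read c → write _, move -1, go to P
P | a[a]_ccaa   read a → write a, move -1, go to Q
Q | [a]a_ccaa   read a → write _, move +1, go to P
P | _[a]_ccaa   read a → write a, move -1, go to Q
Q | [_]a_ccaa   read _ → write a, move +1, go to Q
Q | a[a]_ccaa   read a → write _, move +1, go to P
P | a_[_]ccaa
Cell 1 holds _ when M halts.

_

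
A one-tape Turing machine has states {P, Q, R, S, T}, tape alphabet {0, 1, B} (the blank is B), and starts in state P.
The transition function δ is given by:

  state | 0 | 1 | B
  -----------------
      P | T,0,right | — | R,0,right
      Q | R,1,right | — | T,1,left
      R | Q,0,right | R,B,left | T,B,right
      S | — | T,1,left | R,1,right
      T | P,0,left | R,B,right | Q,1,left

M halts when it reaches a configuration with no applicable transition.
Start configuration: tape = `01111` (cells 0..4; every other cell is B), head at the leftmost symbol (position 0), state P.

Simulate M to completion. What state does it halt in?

Q

state=P head=0 tape=B[0]1111   (P,0)→(T,0,right)
state=T head=1 tape=B0[1]111   (T,1)→(R,B,right)
state=R head=2 tape=B0B[1]11   (R,1)→(R,B,left)
state=R head=1 tape=B0[B]B11   (R,B)→(T,B,right)
state=T head=2 tape=B0B[B]11   (T,B)→(Q,1,left)
state=Q head=1 tape=B0[B]111   (Q,B)→(T,1,left)
state=T head=0 tape=B[0]1111   (T,0)→(P,0,left)
state=P head=-1 tape=[B]01111   (P,B)→(R,0,right)
state=R head=0 tape=0[0]1111   (R,0)→(Q,0,right)
state=Q head=1 tape=00[1]111
No transition is defined for (Q, 1); M halts in state Q.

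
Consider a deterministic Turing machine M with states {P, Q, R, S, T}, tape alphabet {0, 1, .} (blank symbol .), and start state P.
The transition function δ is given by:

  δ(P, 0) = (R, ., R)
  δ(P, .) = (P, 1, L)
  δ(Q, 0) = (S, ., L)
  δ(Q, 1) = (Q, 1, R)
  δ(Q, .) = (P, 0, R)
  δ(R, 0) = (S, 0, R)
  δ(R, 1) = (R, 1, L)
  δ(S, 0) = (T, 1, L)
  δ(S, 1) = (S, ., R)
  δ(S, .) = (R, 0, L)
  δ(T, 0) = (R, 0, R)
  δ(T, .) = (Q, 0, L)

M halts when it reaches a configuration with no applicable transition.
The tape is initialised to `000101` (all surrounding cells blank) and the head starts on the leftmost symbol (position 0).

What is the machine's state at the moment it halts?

R

P | [0]00101   read 0 → write ., move R, go to R
R | .[0]0101   read 0 → write 0, move R, go to S
S | .0[0]101   read 0 → write 1, move L, go to T
T | .[0]1101   read 0 → write 0, move R, go to R
R | .0[1]101   read 1 → write 1, move L, go to R
R | .[0]1101   read 0 → write 0, move R, go to S
S | .0[1]101   read 1 → write ., move R, go to S
S | .0.[1]01   read 1 → write ., move R, go to S
S | .0..[0]1   read 0 → write 1, move L, go to T
T | .0.[.]11   read . → write 0, move L, go to Q
Q | .0[.]011   read . → write 0, move R, go to P
P | .00[0]11   read 0 → write ., move R, go to R
R | .00.[1]1   read 1 → write 1, move L, go to R
R | .00[.]11
No transition is defined for (R, .); M halts in state R.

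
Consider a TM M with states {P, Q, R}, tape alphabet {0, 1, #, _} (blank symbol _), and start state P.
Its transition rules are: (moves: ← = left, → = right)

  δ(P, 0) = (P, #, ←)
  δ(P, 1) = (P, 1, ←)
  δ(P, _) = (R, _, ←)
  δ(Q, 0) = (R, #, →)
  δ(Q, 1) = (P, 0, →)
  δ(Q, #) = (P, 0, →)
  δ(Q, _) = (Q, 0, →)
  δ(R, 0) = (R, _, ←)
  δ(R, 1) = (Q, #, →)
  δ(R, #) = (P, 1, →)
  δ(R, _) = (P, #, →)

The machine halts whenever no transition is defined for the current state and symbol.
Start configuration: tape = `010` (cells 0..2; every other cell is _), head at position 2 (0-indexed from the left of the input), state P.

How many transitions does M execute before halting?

14

P | __01[0]   read 0 → write #, move ←, go to P
P | __0[1]#   read 1 → write 1, move ←, go to P
P | __[0]1#   read 0 → write #, move ←, go to P
P | _[_]#1#   read _ → write _, move ←, go to R
R | [_]_#1#   read _ → write #, move →, go to P
P | #[_]#1#   read _ → write _, move ←, go to R
R | [#]_#1#   read # → write 1, move →, go to P
P | 1[_]#1#   read _ → write _, move ←, go to R
R | [1]_#1#   read 1 → write #, move →, go to Q
Q | #[_]#1#   read _ → write 0, move →, go to Q
Q | #0[#]1#   read # → write 0, move →, go to P
P | #00[1]#   read 1 → write 1, move ←, go to P
P | #0[0]1#   read 0 → write #, move ←, go to P
P | #[0]#1#   read 0 → write #, move ←, go to P
P | [#]##1#
M halts after 14 transitions.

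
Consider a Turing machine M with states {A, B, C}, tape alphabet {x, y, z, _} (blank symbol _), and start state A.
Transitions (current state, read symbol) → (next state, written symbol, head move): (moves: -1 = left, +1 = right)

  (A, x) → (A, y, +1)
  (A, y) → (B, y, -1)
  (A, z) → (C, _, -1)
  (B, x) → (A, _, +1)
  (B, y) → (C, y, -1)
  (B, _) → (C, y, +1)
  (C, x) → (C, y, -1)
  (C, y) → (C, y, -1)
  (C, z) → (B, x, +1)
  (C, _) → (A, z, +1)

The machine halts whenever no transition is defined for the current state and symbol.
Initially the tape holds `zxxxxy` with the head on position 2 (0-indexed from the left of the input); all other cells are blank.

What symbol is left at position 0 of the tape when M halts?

y

A | _zx[x]xxy   read x → write y, move +1, go to A
A | _zxy[x]xy   read x → write y, move +1, go to A
A | _zxyy[x]y   read x → write y, move +1, go to A
A | _zxyyy[y]   read y → write y, move -1, go to B
B | _zxyy[y]y   read y → write y, move -1, go to C
C | _zxy[y]yy   read y → write y, move -1, go to C
C | _zx[y]yyy   read y → write y, move -1, go to C
C | _z[x]yyyy   read x → write y, move -1, go to C
C | _[z]yyyyy   read z → write x, move +1, go to B
B | _x[y]yyyy   read y → write y, move -1, go to C
C | _[x]yyyyy   read x → write y, move -1, go to C
C | [_]yyyyyy   read _ → write z, move +1, go to A
A | z[y]yyyyy   read y → write y, move -1, go to B
B | [z]yyyyyy
Cell 0 holds y when M halts.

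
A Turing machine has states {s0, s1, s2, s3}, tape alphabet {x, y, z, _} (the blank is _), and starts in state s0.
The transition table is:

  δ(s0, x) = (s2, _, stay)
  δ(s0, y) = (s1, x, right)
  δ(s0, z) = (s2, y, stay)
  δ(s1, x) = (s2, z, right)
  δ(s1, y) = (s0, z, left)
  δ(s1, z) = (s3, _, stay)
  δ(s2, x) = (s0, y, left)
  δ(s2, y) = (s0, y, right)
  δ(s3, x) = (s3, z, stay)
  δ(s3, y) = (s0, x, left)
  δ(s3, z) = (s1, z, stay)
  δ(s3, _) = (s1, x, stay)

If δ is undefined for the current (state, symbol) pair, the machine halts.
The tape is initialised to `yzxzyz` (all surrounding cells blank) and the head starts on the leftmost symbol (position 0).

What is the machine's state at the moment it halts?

s0

s0 | [y]zxzyz_   read y → write x, move right, go to s1
s1 | x[z]xzyz_   read z → write _, move stay, go to s3
s3 | x[_]xzyz_   read _ → write x, move stay, go to s1
s1 | x[x]xzyz_   read x → write z, move right, go to s2
s2 | xz[x]zyz_   read x → write y, move left, go to s0
s0 | x[z]yzyz_   read z → write y, move stay, go to s2
s2 | x[y]yzyz_   read y → write y, move right, go to s0
s0 | xy[y]zyz_   read y → write x, move right, go to s1
s1 | xyx[z]yz_   read z → write _, move stay, go to s3
s3 | xyx[_]yz_   read _ → write x, move stay, go to s1
s1 | xyx[x]yz_   read x → write z, move right, go to s2
s2 | xyxz[y]z_   read y → write y, move right, go to s0
s0 | xyxzy[z]_   read z → write y, move stay, go to s2
s2 | xyxzy[y]_   read y → write y, move right, go to s0
s0 | xyxzyy[_]
No transition is defined for (s0, _); M halts in state s0.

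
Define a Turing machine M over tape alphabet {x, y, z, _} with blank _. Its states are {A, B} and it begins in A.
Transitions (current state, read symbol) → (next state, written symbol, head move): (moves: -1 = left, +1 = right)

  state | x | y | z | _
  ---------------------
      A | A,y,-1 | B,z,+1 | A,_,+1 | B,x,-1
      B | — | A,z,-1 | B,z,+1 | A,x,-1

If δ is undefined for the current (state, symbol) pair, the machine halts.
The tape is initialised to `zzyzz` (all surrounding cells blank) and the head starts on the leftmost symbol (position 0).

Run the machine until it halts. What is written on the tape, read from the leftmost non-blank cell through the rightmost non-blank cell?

zzxy

A | [z]zyzz_   read z → write _, move +1, go to A
A | _[z]yzz_   read z → write _, move +1, go to A
A | __[y]zz_   read y → write z, move +1, go to B
B | __z[z]z_   read z → write z, move +1, go to B
B | __zz[z]_   read z → write z, move +1, go to B
B | __zzz[_]   read _ → write x, move -1, go to A
A | __zz[z]x   read z → write _, move +1, go to A
A | __zz_[x]   read x → write y, move -1, go to A
A | __zz[_]y   read _ → write x, move -1, go to B
B | __z[z]xy   read z → write z, move +1, go to B
B | __zz[x]y
The non-blank tape span at halt is zzxy.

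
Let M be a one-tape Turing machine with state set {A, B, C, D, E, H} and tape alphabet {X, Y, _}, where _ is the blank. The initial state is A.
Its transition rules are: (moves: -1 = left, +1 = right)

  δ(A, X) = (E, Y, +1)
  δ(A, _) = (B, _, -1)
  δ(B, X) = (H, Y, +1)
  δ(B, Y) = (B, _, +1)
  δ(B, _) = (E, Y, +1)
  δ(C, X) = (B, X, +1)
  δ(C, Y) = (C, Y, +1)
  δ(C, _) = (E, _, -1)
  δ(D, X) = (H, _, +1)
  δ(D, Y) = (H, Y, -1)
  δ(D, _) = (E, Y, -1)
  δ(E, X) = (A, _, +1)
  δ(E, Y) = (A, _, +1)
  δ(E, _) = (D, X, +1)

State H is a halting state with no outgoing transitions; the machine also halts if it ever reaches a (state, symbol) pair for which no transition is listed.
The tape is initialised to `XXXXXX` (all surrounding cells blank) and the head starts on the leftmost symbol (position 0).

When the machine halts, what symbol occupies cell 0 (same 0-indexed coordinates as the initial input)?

Y

A | [X]XXXXX__   read X → write Y, move +1, go to E
E | Y[X]XXXX__   read X → write _, move +1, go to A
A | Y_[X]XXX__   read X → write Y, move +1, go to E
E | Y_Y[X]XX__   read X → write _, move +1, go to A
A | Y_Y_[X]X__   read X → write Y, move +1, go to E
E | Y_Y_Y[X]__   read X → write _, move +1, go to A
A | Y_Y_Y_[_]_   read _ → write _, move -1, go to B
B | Y_Y_Y[_]__   read _ → write Y, move +1, go to E
E | Y_Y_YY[_]_   read _ → write X, move +1, go to D
D | Y_Y_YYX[_]   read _ → write Y, move -1, go to E
E | Y_Y_YY[X]Y   read X → write _, move +1, go to A
A | Y_Y_YY_[Y]
Cell 0 holds Y when M halts.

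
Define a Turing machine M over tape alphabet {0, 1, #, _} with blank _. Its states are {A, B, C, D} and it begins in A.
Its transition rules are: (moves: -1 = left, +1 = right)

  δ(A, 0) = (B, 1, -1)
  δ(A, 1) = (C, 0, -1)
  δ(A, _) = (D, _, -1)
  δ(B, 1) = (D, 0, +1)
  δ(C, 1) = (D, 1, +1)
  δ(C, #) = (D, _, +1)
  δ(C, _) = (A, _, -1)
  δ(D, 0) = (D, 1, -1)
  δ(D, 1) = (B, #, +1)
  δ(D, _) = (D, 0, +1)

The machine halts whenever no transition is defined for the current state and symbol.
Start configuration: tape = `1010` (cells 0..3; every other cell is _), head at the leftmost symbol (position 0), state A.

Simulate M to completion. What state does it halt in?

A | ____[1]010   read 1 → write 0, move -1, go to C
C | ___[_]0010   read _ → write _, move -1, go to A
A | __[_]_0010   read _ → write _, move -1, go to D
D | _[_]__0010   read _ → write 0, move +1, go to D
D | _0[_]_0010   read _ → write 0, move +1, go to D
D | _00[_]0010   read _ → write 0, move +1, go to D
D | _000[0]010   read 0 → write 1, move -1, go to D
D | _00[0]1010   read 0 → write 1, move -1, go to D
D | _0[0]11010   read 0 → write 1, move -1, go to D
D | _[0]111010   read 0 → write 1, move -1, go to D
D | [_]1111010   read _ → write 0, move +1, go to D
D | 0[1]111010   read 1 → write #, move +1, go to B
B | 0#[1]11010   read 1 → write 0, move +1, go to D
D | 0#0[1]1010   read 1 → write #, move +1, go to B
B | 0#0#[1]010   read 1 → write 0, move +1, go to D
D | 0#0#0[0]10   read 0 → write 1, move -1, go to D
D | 0#0#[0]110   read 0 → write 1, move -1, go to D
D | 0#0[#]1110
No transition is defined for (D, #); M halts in state D.

D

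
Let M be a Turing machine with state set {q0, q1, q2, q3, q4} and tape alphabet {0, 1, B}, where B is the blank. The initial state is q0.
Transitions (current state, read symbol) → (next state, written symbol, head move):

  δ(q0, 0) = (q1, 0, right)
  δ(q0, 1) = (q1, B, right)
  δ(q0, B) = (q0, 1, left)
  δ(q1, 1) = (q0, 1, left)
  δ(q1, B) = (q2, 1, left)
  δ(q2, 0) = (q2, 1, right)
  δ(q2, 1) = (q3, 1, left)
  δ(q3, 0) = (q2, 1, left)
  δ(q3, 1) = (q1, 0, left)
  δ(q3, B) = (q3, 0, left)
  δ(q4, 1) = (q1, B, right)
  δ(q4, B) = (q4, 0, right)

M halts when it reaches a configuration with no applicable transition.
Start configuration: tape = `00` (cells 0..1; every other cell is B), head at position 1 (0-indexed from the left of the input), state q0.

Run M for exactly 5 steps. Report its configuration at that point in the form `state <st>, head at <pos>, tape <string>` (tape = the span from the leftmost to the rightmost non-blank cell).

state q1, head at 0, tape 001

state=q0 head=1 tape=0[0]B   (q0,0)→(q1,0,right)
state=q1 head=2 tape=00[B]   (q1,B)→(q2,1,left)
state=q2 head=1 tape=0[0]1   (q2,0)→(q2,1,right)
state=q2 head=2 tape=01[1]   (q2,1)→(q3,1,left)
state=q3 head=1 tape=0[1]1   (q3,1)→(q1,0,left)
state=q1 head=0 tape=[0]01
After 5 steps: state q1, head at 0, tape 001.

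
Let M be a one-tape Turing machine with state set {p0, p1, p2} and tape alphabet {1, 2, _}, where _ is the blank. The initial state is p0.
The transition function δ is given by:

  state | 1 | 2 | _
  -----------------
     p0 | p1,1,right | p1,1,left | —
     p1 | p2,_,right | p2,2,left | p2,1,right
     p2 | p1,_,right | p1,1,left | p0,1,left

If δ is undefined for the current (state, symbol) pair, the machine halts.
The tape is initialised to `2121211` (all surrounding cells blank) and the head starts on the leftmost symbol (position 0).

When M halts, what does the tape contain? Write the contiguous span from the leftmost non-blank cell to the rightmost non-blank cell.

1_1_1___1_1

state=p0 head=0 tape=_[2]121211___   (p0,2)→(p1,1,left)
state=p1 head=-1 tape=[_]1121211___   (p1,_)→(p2,1,right)
state=p2 head=0 tape=1[1]121211___   (p2,1)→(p1,_,right)
state=p1 head=1 tape=1_[1]21211___   (p1,1)→(p2,_,right)
state=p2 head=2 tape=1__[2]1211___   (p2,2)→(p1,1,left)
state=p1 head=1 tape=1_[_]11211___   (p1,_)→(p2,1,right)
state=p2 head=2 tape=1_1[1]1211___   (p2,1)→(p1,_,right)
state=p1 head=3 tape=1_1_[1]211___   (p1,1)→(p2,_,right)
state=p2 head=4 tape=1_1__[2]11___   (p2,2)→(p1,1,left)
state=p1 head=3 tape=1_1_[_]111___   (p1,_)→(p2,1,right)
state=p2 head=4 tape=1_1_1[1]11___   (p2,1)→(p1,_,right)
state=p1 head=5 tape=1_1_1_[1]1___   (p1,1)→(p2,_,right)
state=p2 head=6 tape=1_1_1__[1]___   (p2,1)→(p1,_,right)
state=p1 head=7 tape=1_1_1___[_]__   (p1,_)→(p2,1,right)
state=p2 head=8 tape=1_1_1___1[_]_   (p2,_)→(p0,1,left)
state=p0 head=7 tape=1_1_1___[1]1_   (p0,1)→(p1,1,right)
state=p1 head=8 tape=1_1_1___1[1]_   (p1,1)→(p2,_,right)
state=p2 head=9 tape=1_1_1___1_[_]   (p2,_)→(p0,1,left)
state=p0 head=8 tape=1_1_1___1[_]1
The non-blank tape span at halt is 1_1_1___1_1.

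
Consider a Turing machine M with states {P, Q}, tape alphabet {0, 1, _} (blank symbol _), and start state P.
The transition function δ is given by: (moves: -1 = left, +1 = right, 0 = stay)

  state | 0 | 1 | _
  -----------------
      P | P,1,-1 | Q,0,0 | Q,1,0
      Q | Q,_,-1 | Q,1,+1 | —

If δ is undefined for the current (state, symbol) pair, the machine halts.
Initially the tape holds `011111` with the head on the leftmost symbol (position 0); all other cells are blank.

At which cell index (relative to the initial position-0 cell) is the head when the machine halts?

P | _[0]11111_   read 0 → write 1, move -1, go to P
P | [_]111111_   read _ → write 1, move 0, go to Q
Q | [1]111111_   read 1 → write 1, move +1, go to Q
Q | 1[1]11111_   read 1 → write 1, move +1, go to Q
Q | 11[1]1111_   read 1 → write 1, move +1, go to Q
Q | 111[1]111_   read 1 → write 1, move +1, go to Q
Q | 1111[1]11_   read 1 → write 1, move +1, go to Q
Q | 11111[1]1_   read 1 → write 1, move +1, go to Q
Q | 111111[1]_   read 1 → write 1, move +1, go to Q
Q | 1111111[_]
At halt the head is at cell 6.

6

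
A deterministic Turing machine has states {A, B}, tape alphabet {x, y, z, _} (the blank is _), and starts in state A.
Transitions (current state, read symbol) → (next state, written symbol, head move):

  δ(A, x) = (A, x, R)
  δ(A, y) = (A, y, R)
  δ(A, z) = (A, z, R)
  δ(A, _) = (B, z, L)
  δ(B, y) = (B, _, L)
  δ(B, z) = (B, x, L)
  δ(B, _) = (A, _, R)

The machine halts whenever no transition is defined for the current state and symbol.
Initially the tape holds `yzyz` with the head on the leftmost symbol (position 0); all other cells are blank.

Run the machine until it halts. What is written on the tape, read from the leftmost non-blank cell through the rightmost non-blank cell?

zxzxz

A | _[y]zyz_   read y → write y, move R, go to A
A | _y[z]yz_   read z → write z, move R, go to A
A | _yz[y]z_   read y → write y, move R, go to A
A | _yzy[z]_   read z → write z, move R, go to A
A | _yzyz[_]   read _ → write z, move L, go to B
B | _yzy[z]z   read z → write x, move L, go to B
B | _yz[y]xz   read y → write _, move L, go to B
B | _y[z]_xz   read z → write x, move L, go to B
B | _[y]x_xz   read y → write _, move L, go to B
B | [_]_x_xz   read _ → write _, move R, go to A
A | _[_]x_xz   read _ → write z, move L, go to B
B | [_]zx_xz   read _ → write _, move R, go to A
A | _[z]x_xz   read z → write z, move R, go to A
A | _z[x]_xz   read x → write x, move R, go to A
A | _zx[_]xz   read _ → write z, move L, go to B
B | _z[x]zxz
The non-blank tape span at halt is zxzxz.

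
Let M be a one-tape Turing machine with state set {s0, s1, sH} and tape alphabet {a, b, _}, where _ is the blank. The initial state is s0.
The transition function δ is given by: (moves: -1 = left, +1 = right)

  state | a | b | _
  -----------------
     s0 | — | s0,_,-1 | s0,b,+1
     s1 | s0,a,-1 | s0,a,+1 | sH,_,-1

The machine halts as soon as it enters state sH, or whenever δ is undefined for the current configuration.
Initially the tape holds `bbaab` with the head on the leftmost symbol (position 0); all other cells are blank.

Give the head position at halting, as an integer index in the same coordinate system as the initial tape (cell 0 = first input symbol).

2

state=s0 head=0 tape=__[b]baab   (s0,b)→(s0,_,-1)
state=s0 head=-1 tape=_[_]_baab   (s0,_)→(s0,b,+1)
state=s0 head=0 tape=_b[_]baab   (s0,_)→(s0,b,+1)
state=s0 head=1 tape=_bb[b]aab   (s0,b)→(s0,_,-1)
state=s0 head=0 tape=_b[b]_aab   (s0,b)→(s0,_,-1)
state=s0 head=-1 tape=_[b]__aab   (s0,b)→(s0,_,-1)
state=s0 head=-2 tape=[_]___aab   (s0,_)→(s0,b,+1)
state=s0 head=-1 tape=b[_]__aab   (s0,_)→(s0,b,+1)
state=s0 head=0 tape=bb[_]_aab   (s0,_)→(s0,b,+1)
state=s0 head=1 tape=bbb[_]aab   (s0,_)→(s0,b,+1)
state=s0 head=2 tape=bbbb[a]ab
At halt the head is at cell 2.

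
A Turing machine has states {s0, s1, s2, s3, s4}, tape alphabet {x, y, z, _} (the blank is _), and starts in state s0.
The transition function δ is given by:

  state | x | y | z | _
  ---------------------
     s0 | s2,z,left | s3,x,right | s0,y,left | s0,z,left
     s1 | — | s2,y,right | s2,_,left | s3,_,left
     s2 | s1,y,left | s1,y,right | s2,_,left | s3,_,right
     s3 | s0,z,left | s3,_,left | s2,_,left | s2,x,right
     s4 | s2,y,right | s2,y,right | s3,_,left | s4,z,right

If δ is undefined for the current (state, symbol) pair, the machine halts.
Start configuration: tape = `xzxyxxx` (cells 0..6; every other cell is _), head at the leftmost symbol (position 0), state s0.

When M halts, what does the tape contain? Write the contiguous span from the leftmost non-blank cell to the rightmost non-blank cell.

state=s0 head=0 tape=__[x]zxyxxx   (s0,x)→(s2,z,left)
state=s2 head=-1 tape=_[_]zzxyxxx   (s2,_)→(s3,_,right)
state=s3 head=0 tape=__[z]zxyxxx   (s3,z)→(s2,_,left)
state=s2 head=-1 tape=_[_]_zxyxxx   (s2,_)→(s3,_,right)
state=s3 head=0 tape=__[_]zxyxxx   (s3,_)→(s2,x,right)
state=s2 head=1 tape=__x[z]xyxxx   (s2,z)→(s2,_,left)
state=s2 head=0 tape=__[x]_xyxxx   (s2,x)→(s1,y,left)
state=s1 head=-1 tape=_[_]y_xyxxx   (s1,_)→(s3,_,left)
state=s3 head=-2 tape=[_]_y_xyxxx   (s3,_)→(s2,x,right)
state=s2 head=-1 tape=x[_]y_xyxxx   (s2,_)→(s3,_,right)
state=s3 head=0 tape=x_[y]_xyxxx   (s3,y)→(s3,_,left)
state=s3 head=-1 tape=x[_]__xyxxx   (s3,_)→(s2,x,right)
state=s2 head=0 tape=xx[_]_xyxxx   (s2,_)→(s3,_,right)
state=s3 head=1 tape=xx_[_]xyxxx   (s3,_)→(s2,x,right)
state=s2 head=2 tape=xx_x[x]yxxx   (s2,x)→(s1,y,left)
state=s1 head=1 tape=xx_[x]yyxxx
The non-blank tape span at halt is xx_xyyxxx.

xx_xyyxxx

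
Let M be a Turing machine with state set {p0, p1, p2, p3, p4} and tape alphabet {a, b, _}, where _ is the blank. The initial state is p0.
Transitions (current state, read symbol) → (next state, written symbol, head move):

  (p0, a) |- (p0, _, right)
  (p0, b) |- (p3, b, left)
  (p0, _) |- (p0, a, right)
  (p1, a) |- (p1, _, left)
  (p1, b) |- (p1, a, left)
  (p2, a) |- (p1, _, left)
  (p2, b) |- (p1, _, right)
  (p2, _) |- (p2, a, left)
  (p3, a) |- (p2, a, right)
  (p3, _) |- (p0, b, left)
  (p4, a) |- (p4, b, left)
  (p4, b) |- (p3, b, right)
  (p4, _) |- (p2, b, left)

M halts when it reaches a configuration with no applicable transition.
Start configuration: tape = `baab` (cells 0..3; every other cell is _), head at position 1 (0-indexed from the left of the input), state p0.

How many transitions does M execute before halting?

9

p0 | b[a]ab   read a → write _, move right, go to p0
p0 | b_[a]b   read a → write _, move right, go to p0
p0 | b__[b]   read b → write b, move left, go to p3
p3 | b_[_]b   read _ → write b, move left, go to p0
p0 | b[_]bb   read _ → write a, move right, go to p0
p0 | ba[b]b   read b → write b, move left, go to p3
p3 | b[a]bb   read a → write a, move right, go to p2
p2 | ba[b]b   read b → write _, move right, go to p1
p1 | ba_[b]   read b → write a, move left, go to p1
p1 | ba[_]a
M halts after 9 transitions.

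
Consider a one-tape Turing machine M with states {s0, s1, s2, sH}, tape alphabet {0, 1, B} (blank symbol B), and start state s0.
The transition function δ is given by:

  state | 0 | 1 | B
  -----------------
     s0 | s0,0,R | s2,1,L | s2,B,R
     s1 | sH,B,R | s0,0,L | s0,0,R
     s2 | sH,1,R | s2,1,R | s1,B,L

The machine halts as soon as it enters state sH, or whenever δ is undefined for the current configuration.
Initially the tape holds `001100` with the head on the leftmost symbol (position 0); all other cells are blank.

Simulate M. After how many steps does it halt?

4

s0 | [0]01100   read 0 → write 0, move R, go to s0
s0 | 0[0]1100   read 0 → write 0, move R, go to s0
s0 | 00[1]100   read 1 → write 1, move L, go to s2
s2 | 0[0]1100   read 0 → write 1, move R, go to sH
sH | 01[1]100
M halts after 4 transitions.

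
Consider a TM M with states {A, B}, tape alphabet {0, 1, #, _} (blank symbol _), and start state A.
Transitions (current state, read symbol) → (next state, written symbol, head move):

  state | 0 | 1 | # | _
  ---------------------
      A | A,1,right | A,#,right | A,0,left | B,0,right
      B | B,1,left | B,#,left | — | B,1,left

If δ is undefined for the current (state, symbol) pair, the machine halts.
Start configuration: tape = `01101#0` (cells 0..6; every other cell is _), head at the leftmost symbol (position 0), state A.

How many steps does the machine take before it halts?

17

state=A head=0 tape=[0]1101#0__   (A,0)→(A,1,right)
state=A head=1 tape=1[1]101#0__   (A,1)→(A,#,right)
state=A head=2 tape=1#[1]01#0__   (A,1)→(A,#,right)
state=A head=3 tape=1##[0]1#0__   (A,0)→(A,1,right)
state=A head=4 tape=1##1[1]#0__   (A,1)→(A,#,right)
state=A head=5 tape=1##1#[#]0__   (A,#)→(A,0,left)
state=A head=4 tape=1##1[#]00__   (A,#)→(A,0,left)
state=A head=3 tape=1##[1]000__   (A,1)→(A,#,right)
state=A head=4 tape=1###[0]00__   (A,0)→(A,1,right)
state=A head=5 tape=1###1[0]0__   (A,0)→(A,1,right)
state=A head=6 tape=1###11[0]__   (A,0)→(A,1,right)
state=A head=7 tape=1###111[_]_   (A,_)→(B,0,right)
state=B head=8 tape=1###1110[_]   (B,_)→(B,1,left)
state=B head=7 tape=1###111[0]1   (B,0)→(B,1,left)
state=B head=6 tape=1###11[1]11   (B,1)→(B,#,left)
state=B head=5 tape=1###1[1]#11   (B,1)→(B,#,left)
state=B head=4 tape=1###[1]##11   (B,1)→(B,#,left)
state=B head=3 tape=1##[#]###11
M halts after 17 transitions.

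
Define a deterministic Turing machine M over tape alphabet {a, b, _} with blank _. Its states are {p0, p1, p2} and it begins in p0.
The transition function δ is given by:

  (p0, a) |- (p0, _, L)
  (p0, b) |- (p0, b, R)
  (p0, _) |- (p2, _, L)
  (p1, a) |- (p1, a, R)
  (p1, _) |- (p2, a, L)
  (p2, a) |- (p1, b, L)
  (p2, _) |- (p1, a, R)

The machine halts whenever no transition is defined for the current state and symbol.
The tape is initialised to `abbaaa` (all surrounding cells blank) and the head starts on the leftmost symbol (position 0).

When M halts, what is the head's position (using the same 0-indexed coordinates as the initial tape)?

-2

state=p0 head=0 tape=____[a]bbaaa   (p0,a)→(p0,_,L)
state=p0 head=-1 tape=___[_]_bbaaa   (p0,_)→(p2,_,L)
state=p2 head=-2 tape=__[_]__bbaaa   (p2,_)→(p1,a,R)
state=p1 head=-1 tape=__a[_]_bbaaa   (p1,_)→(p2,a,L)
state=p2 head=-2 tape=__[a]a_bbaaa   (p2,a)→(p1,b,L)
state=p1 head=-3 tape=_[_]ba_bbaaa   (p1,_)→(p2,a,L)
state=p2 head=-4 tape=[_]aba_bbaaa   (p2,_)→(p1,a,R)
state=p1 head=-3 tape=a[a]ba_bbaaa   (p1,a)→(p1,a,R)
state=p1 head=-2 tape=aa[b]a_bbaaa
At halt the head is at cell -2.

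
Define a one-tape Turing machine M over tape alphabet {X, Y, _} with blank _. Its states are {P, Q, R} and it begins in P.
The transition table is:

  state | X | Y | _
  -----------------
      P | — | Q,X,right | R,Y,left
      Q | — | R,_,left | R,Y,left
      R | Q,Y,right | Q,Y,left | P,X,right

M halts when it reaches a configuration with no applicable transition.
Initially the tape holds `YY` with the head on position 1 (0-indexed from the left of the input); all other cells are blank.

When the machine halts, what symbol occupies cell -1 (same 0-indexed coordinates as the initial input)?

Y

P | ___Y[Y]_   read Y → write X, move right, go to Q
Q | ___YX[_]   read _ → write Y, move left, go to R
R | ___Y[X]Y   read X → write Y, move right, go to Q
Q | ___YY[Y]   read Y → write _, move left, go to R
R | ___Y[Y]_   read Y → write Y, move left, go to Q
Q | ___[Y]Y_   read Y → write _, move left, go to R
R | __[_]_Y_   read _ → write X, move right, go to P
P | __X[_]Y_   read _ → write Y, move left, go to R
R | __[X]YY_   read X → write Y, move right, go to Q
Q | __Y[Y]Y_   read Y → write _, move left, go to R
R | __[Y]_Y_   read Y → write Y, move left, go to Q
Q | _[_]Y_Y_   read _ → write Y, move left, go to R
R | [_]YY_Y_   read _ → write X, move right, go to P
P | X[Y]Y_Y_   read Y → write X, move right, go to Q
Q | XX[Y]_Y_   read Y → write _, move left, go to R
R | X[X]__Y_   read X → write Y, move right, go to Q
Q | XY[_]_Y_   read _ → write Y, move left, go to R
R | X[Y]Y_Y_   read Y → write Y, move left, go to Q
Q | [X]YY_Y_
Cell -1 holds Y when M halts.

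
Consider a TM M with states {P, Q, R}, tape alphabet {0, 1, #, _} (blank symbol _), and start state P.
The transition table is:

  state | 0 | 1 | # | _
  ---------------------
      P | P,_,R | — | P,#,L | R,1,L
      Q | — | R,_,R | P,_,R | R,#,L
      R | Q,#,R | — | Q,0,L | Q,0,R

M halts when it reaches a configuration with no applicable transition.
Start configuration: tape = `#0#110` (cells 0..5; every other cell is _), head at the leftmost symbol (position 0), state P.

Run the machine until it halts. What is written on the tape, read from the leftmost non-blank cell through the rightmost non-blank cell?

#_#__110

P | __[#]0#110   read # → write #, move L, go to P
P | _[_]#0#110   read _ → write 1, move L, go to R
R | [_]1#0#110   read _ → write 0, move R, go to Q
Q | 0[1]#0#110   read 1 → write _, move R, go to R
R | 0_[#]0#110   read # → write 0, move L, go to Q
Q | 0[_]00#110   read _ → write #, move L, go to R
R | [0]#00#110   read 0 → write #, move R, go to Q
Q | #[#]00#110   read # → write _, move R, go to P
P | #_[0]0#110   read 0 → write _, move R, go to P
P | #__[0]#110   read 0 → write _, move R, go to P
P | #___[#]110   read # → write #, move L, go to P
P | #__[_]#110   read _ → write 1, move L, go to R
R | #_[_]1#110   read _ → write 0, move R, go to Q
Q | #_0[1]#110   read 1 → write _, move R, go to R
R | #_0_[#]110   read # → write 0, move L, go to Q
Q | #_0[_]0110   read _ → write #, move L, go to R
R | #_[0]#0110   read 0 → write #, move R, go to Q
Q | #_#[#]0110   read # → write _, move R, go to P
P | #_#_[0]110   read 0 → write _, move R, go to P
P | #_#__[1]10
The non-blank tape span at halt is #_#__110.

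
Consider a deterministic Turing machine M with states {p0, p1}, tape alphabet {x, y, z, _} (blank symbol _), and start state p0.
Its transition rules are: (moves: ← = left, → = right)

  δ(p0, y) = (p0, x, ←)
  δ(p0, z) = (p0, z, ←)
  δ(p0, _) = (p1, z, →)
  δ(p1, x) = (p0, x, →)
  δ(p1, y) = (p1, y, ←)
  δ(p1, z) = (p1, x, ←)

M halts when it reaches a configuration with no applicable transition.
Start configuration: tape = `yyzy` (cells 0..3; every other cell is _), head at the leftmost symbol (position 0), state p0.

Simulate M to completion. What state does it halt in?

p0

state=p0 head=0 tape=_[y]yzy   (p0,y)→(p0,x,←)
state=p0 head=-1 tape=[_]xyzy   (p0,_)→(p1,z,→)
state=p1 head=0 tape=z[x]yzy   (p1,x)→(p0,x,→)
state=p0 head=1 tape=zx[y]zy   (p0,y)→(p0,x,←)
state=p0 head=0 tape=z[x]xzy
No transition is defined for (p0, x); M halts in state p0.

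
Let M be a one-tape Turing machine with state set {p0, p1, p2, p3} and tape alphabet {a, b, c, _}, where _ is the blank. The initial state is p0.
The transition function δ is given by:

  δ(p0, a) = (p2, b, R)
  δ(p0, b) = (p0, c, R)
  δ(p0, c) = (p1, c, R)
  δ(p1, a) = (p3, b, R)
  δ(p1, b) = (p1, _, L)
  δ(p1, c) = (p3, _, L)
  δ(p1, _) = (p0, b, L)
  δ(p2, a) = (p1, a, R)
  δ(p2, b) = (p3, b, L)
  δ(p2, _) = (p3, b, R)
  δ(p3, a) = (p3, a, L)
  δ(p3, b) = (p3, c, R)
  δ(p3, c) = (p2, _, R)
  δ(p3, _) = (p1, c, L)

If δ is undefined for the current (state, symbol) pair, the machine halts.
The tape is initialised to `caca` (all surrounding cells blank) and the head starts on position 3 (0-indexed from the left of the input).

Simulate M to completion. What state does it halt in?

p0

state=p0 head=3 tape=cac[a]____   (p0,a)→(p2,b,R)
state=p2 head=4 tape=cacb[_]___   (p2,_)→(p3,b,R)
state=p3 head=5 tape=cacbb[_]__   (p3,_)→(p1,c,L)
state=p1 head=4 tape=cacb[b]c__   (p1,b)→(p1,_,L)
state=p1 head=3 tape=cac[b]_c__   (p1,b)→(p1,_,L)
state=p1 head=2 tape=ca[c]__c__   (p1,c)→(p3,_,L)
state=p3 head=1 tape=c[a]___c__   (p3,a)→(p3,a,L)
state=p3 head=0 tape=[c]a___c__   (p3,c)→(p2,_,R)
state=p2 head=1 tape=_[a]___c__   (p2,a)→(p1,a,R)
state=p1 head=2 tape=_a[_]__c__   (p1,_)→(p0,b,L)
state=p0 head=1 tape=_[a]b__c__   (p0,a)→(p2,b,R)
state=p2 head=2 tape=_b[b]__c__   (p2,b)→(p3,b,L)
state=p3 head=1 tape=_[b]b__c__   (p3,b)→(p3,c,R)
state=p3 head=2 tape=_c[b]__c__   (p3,b)→(p3,c,R)
state=p3 head=3 tape=_cc[_]_c__   (p3,_)→(p1,c,L)
state=p1 head=2 tape=_c[c]c_c__   (p1,c)→(p3,_,L)
state=p3 head=1 tape=_[c]_c_c__   (p3,c)→(p2,_,R)
state=p2 head=2 tape=__[_]c_c__   (p2,_)→(p3,b,R)
state=p3 head=3 tape=__b[c]_c__   (p3,c)→(p2,_,R)
state=p2 head=4 tape=__b_[_]c__   (p2,_)→(p3,b,R)
state=p3 head=5 tape=__b_b[c]__   (p3,c)→(p2,_,R)
state=p2 head=6 tape=__b_b_[_]_   (p2,_)→(p3,b,R)
state=p3 head=7 tape=__b_b_b[_]   (p3,_)→(p1,c,L)
state=p1 head=6 tape=__b_b_[b]c   (p1,b)→(p1,_,L)
state=p1 head=5 tape=__b_b[_]_c   (p1,_)→(p0,b,L)
state=p0 head=4 tape=__b_[b]b_c   (p0,b)→(p0,c,R)
state=p0 head=5 tape=__b_c[b]_c   (p0,b)→(p0,c,R)
state=p0 head=6 tape=__b_cc[_]c
No transition is defined for (p0, _); M halts in state p0.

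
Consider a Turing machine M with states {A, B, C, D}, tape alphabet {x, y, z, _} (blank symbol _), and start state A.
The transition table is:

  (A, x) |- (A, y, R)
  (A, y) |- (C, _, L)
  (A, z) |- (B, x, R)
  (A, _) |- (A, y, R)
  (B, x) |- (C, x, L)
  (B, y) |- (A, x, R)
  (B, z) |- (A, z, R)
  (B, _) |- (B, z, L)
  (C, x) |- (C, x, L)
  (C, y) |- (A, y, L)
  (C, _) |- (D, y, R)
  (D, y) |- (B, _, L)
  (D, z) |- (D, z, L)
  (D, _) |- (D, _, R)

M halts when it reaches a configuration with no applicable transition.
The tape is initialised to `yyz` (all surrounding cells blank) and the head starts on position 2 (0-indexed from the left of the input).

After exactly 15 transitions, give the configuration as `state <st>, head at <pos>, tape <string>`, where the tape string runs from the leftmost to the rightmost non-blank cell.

state D, head at -1, tape yxxzxz

state=A head=2 tape=__yy[z]_   (A,z)→(B,x,R)
state=B head=3 tape=__yyx[_]   (B,_)→(B,z,L)
state=B head=2 tape=__yy[x]z   (B,x)→(C,x,L)
state=C head=1 tape=__y[y]xz   (C,y)→(A,y,L)
state=A head=0 tape=__[y]yxz   (A,y)→(C,_,L)
state=C head=-1 tape=_[_]_yxz   (C,_)→(D,y,R)
state=D head=0 tape=_y[_]yxz   (D,_)→(D,_,R)
state=D head=1 tape=_y_[y]xz   (D,y)→(B,_,L)
state=B head=0 tape=_y[_]_xz   (B,_)→(B,z,L)
state=B head=-1 tape=_[y]z_xz   (B,y)→(A,x,R)
state=A head=0 tape=_x[z]_xz   (A,z)→(B,x,R)
state=B head=1 tape=_xx[_]xz   (B,_)→(B,z,L)
state=B head=0 tape=_x[x]zxz   (B,x)→(C,x,L)
state=C head=-1 tape=_[x]xzxz   (C,x)→(C,x,L)
state=C head=-2 tape=[_]xxzxz   (C,_)→(D,y,R)
state=D head=-1 tape=y[x]xzxz
After 15 steps: state D, head at -1, tape yxxzxz.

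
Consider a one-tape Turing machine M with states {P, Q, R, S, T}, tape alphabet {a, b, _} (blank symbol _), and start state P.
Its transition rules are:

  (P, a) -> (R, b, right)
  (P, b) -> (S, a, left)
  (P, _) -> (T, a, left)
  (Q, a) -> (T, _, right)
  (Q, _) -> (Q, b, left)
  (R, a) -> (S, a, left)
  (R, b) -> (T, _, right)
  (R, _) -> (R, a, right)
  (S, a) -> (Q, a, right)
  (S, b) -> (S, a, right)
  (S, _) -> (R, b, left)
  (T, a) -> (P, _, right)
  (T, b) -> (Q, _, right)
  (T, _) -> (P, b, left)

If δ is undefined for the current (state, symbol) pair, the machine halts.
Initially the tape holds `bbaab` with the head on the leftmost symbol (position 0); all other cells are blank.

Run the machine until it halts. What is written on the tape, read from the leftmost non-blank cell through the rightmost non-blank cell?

P | __[b]baab   read b → write a, move left, go to S
S | _[_]abaab   read _ → write b, move left, go to R
R | [_]babaab   read _ → write a, move right, go to R
R | a[b]abaab   read b → write _, move right, go to T
T | a_[a]baab   read a → write _, move right, go to P
P | a__[b]aab   read b → write a, move left, go to S
S | a_[_]aaab   read _ → write b, move left, go to R
R | a[_]baaab   read _ → write a, move right, go to R
R | aa[b]aaab   read b → write _, move right, go to T
T | aa_[a]aab   read a → write _, move right, go to P
P | aa__[a]ab   read a → write b, move right, go to R
R | aa__b[a]b   read a → write a, move left, go to S
S | aa__[b]ab   read b → write a, move right, go to S
S | aa__a[a]b   read a → write a, move right, go to Q
Q | aa__aa[b]
The non-blank tape span at halt is aa__aab.

aa__aab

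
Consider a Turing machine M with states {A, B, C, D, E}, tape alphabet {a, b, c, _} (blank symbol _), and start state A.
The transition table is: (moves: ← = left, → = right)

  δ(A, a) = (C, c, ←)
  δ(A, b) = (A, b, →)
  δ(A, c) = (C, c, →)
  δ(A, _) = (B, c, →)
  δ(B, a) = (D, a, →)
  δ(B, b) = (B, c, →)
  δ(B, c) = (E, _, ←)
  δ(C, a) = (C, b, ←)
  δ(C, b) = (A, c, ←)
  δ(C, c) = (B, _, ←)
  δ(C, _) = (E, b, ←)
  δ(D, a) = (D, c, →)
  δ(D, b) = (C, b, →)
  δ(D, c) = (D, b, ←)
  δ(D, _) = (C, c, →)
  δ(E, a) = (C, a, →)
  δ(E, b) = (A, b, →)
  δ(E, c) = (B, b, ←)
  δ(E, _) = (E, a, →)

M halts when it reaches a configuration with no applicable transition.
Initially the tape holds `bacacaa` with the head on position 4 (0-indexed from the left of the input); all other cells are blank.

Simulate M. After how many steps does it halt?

28

state=A head=4 tape=__baca[c]aa   (A,c)→(C,c,→)
state=C head=5 tape=__bacac[a]a   (C,a)→(C,b,←)
state=C head=4 tape=__baca[c]ba   (C,c)→(B,_,←)
state=B head=3 tape=__bac[a]_ba   (B,a)→(D,a,→)
state=D head=4 tape=__baca[_]ba   (D,_)→(C,c,→)
state=C head=5 tape=__bacac[b]a   (C,b)→(A,c,←)
state=A head=4 tape=__baca[c]ca   (A,c)→(C,c,→)
state=C head=5 tape=__bacac[c]a   (C,c)→(B,_,←)
state=B head=4 tape=__baca[c]_a   (B,c)→(E,_,←)
state=E head=3 tape=__bac[a]__a   (E,a)→(C,a,→)
state=C head=4 tape=__baca[_]_a   (C,_)→(E,b,←)
state=E head=3 tape=__bac[a]b_a   (E,a)→(C,a,→)
state=C head=4 tape=__baca[b]_a   (C,b)→(A,c,←)
state=A head=3 tape=__bac[a]c_a   (A,a)→(C,c,←)
state=C head=2 tape=__ba[c]cc_a   (C,c)→(B,_,←)
state=B head=1 tape=__b[a]_cc_a   (B,a)→(D,a,→)
state=D head=2 tape=__ba[_]cc_a   (D,_)→(C,c,→)
state=C head=3 tape=__bac[c]c_a   (C,c)→(B,_,←)
state=B head=2 tape=__ba[c]_c_a   (B,c)→(E,_,←)
state=E head=1 tape=__b[a]__c_a   (E,a)→(C,a,→)
state=C head=2 tape=__ba[_]_c_a   (C,_)→(E,b,←)
state=E head=1 tape=__b[a]b_c_a   (E,a)→(C,a,→)
state=C head=2 tape=__ba[b]_c_a   (C,b)→(A,c,←)
state=A head=1 tape=__b[a]c_c_a   (A,a)→(C,c,←)
state=C head=0 tape=__[b]cc_c_a   (C,b)→(A,c,←)
state=A head=-1 tape=_[_]ccc_c_a   (A,_)→(B,c,→)
state=B head=0 tape=_c[c]cc_c_a   (B,c)→(E,_,←)
state=E head=-1 tape=_[c]_cc_c_a   (E,c)→(B,b,←)
state=B head=-2 tape=[_]b_cc_c_a
M halts after 28 transitions.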